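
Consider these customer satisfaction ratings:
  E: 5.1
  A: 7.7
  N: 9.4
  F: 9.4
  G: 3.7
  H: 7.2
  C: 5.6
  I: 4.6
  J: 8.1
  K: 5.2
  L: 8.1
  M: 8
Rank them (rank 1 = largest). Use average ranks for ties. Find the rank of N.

Sorted (descending): 9.4, 9.4, 8.1, 8.1, 8, 7.7, 7.2, 5.6, 5.2, 5.1, 4.6, 3.7
The 2 values of 9.4 occupy positions 1–2 → average rank (1+2)/2 = 1.5.
The 2 values of 8.1 occupy positions 3–4 → average rank (3+4)/2 = 3.5.
N has value 9.4 → rank 1.5.

1.5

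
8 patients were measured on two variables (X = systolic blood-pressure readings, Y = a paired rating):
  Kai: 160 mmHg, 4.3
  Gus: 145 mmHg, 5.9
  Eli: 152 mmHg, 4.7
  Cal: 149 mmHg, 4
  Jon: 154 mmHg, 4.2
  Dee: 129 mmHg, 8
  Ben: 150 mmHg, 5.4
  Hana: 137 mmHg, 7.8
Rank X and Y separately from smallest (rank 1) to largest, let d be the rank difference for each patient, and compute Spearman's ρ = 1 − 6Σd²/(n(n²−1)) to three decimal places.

-0.738

Ranks of variable 1: 8, 3, 6, 4, 7, 1, 5, 2
Ranks of variable 2: 3, 6, 4, 1, 2, 8, 5, 7
d = r₁ − r₂: 5, -3, 2, 3, 5, -7, 0, -5
d²: 25, 9, 4, 9, 25, 49, 0, 25; Σd² = 146
ρ = 1 − 6·146/(8·63) = 1 − 876/504 = -0.738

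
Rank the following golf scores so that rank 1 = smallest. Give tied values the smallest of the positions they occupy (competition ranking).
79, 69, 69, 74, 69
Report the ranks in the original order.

Sorted (ascending): 69, 69, 69, 74, 79
The 3 values of 69 occupy positions 1–3 → each gets rank 1.

5, 1, 1, 4, 1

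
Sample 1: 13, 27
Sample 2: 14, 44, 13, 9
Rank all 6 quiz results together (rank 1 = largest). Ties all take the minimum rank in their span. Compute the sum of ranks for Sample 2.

Sorted (descending): 44, 27, 14, 13, 13, 9
The 2 values of 13 occupy positions 4–5 → each gets rank 4.
Sample 2 values → pooled ranks: 14→3, 44→1, 13→4, 9→6
Rank sum = 3 + 1 + 4 + 6 = 14

14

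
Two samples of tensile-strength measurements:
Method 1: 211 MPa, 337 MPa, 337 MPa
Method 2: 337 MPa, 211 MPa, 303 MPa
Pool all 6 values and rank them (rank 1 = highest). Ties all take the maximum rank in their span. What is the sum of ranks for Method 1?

Sorted (descending): 337, 337, 337, 303, 211, 211
The 3 values of 337 occupy positions 1–3 → each gets rank 3.
The 2 values of 211 occupy positions 5–6 → each gets rank 6.
Method 1 values → pooled ranks: 211→6, 337→3, 337→3
Rank sum = 6 + 3 + 3 = 12

12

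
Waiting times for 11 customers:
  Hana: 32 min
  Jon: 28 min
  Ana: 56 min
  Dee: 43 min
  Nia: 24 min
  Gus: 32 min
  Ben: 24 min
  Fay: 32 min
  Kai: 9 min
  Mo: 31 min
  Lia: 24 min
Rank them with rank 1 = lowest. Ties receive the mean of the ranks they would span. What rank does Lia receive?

Sorted (ascending): 9, 24, 24, 24, 28, 31, 32, 32, 32, 43, 56
The 3 values of 24 occupy positions 2–4 → average rank 3.
The 3 values of 32 occupy positions 7–9 → average rank 8.
Lia has value 24 min → rank 3.

3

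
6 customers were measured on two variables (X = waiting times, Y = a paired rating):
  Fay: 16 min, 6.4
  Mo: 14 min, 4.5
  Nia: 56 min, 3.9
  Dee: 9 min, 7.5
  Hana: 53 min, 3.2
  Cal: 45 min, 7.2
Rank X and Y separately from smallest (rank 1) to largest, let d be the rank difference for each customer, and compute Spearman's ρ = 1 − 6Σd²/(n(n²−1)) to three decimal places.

Ranks of variable 1: 3, 2, 6, 1, 5, 4
Ranks of variable 2: 4, 3, 2, 6, 1, 5
d = r₁ − r₂: -1, -1, 4, -5, 4, -1
d²: 1, 1, 16, 25, 16, 1; Σd² = 60
ρ = 1 − 6·60/(6·35) = 1 − 360/210 = -0.714

-0.714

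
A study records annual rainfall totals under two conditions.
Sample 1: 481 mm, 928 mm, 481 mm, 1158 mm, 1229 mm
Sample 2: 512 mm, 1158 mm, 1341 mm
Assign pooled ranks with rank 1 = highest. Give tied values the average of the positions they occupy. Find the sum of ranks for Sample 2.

10.5

Sorted (descending): 1341, 1229, 1158, 1158, 928, 512, 481, 481
The 2 values of 1158 occupy positions 3–4 → average rank (3+4)/2 = 3.5.
The 2 values of 481 occupy positions 7–8 → average rank (7+8)/2 = 7.5.
Sample 2 values → pooled ranks: 512→6, 1158→3.5, 1341→1
Rank sum = 6 + 3.5 + 1 = 10.5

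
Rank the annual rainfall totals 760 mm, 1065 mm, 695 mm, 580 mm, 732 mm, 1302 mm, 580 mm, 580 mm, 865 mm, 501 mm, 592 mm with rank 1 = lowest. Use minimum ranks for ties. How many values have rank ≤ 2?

Sorted (ascending): 501, 580, 580, 580, 592, 695, 732, 760, 865, 1065, 1302
The 3 values of 580 occupy positions 2–4 → each gets rank 2.
Ranks ≤ 2: {1, 2, 2, 2} → 4 values.

4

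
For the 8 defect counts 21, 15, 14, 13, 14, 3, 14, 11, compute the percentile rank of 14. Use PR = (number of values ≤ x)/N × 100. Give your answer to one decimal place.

75.0

N = 8.
Strictly below 14: 3. Equal to 14: 3.
PR = 6/8 × 100 = 75.0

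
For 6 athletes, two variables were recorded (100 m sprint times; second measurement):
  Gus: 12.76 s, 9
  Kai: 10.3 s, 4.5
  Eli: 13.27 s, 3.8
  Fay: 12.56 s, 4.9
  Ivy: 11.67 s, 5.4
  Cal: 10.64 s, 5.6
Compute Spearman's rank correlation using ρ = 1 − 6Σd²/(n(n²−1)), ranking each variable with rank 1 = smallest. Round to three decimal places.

-0.086

Ranks of variable 1: 5, 1, 6, 4, 3, 2
Ranks of variable 2: 6, 2, 1, 3, 4, 5
d = r₁ − r₂: -1, -1, 5, 1, -1, -3
d²: 1, 1, 25, 1, 1, 9; Σd² = 38
ρ = 1 − 6·38/(6·35) = 1 − 228/210 = -0.086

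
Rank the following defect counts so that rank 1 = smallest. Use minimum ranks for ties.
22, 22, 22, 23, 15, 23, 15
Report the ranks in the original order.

Sorted (ascending): 15, 15, 22, 22, 22, 23, 23
The 2 values of 15 occupy positions 1–2 → each gets rank 1.
The 3 values of 22 occupy positions 3–5 → each gets rank 3.
The 2 values of 23 occupy positions 6–7 → each gets rank 6.

3, 3, 3, 6, 1, 6, 1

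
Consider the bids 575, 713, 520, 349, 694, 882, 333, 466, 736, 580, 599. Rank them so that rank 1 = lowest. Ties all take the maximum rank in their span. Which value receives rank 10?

Sorted (ascending): 333, 349, 466, 520, 575, 580, 599, 694, 713, 736, 882
No ties — each value takes its position as its rank.
Rank 10 → value 736.

736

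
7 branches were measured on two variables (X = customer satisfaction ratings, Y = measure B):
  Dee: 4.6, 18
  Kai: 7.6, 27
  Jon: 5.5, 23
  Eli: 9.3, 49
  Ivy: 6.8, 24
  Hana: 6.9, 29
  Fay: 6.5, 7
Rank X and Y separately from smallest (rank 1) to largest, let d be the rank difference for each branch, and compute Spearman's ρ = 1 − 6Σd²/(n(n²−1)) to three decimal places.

0.857

Ranks of variable 1: 1, 6, 2, 7, 4, 5, 3
Ranks of variable 2: 2, 5, 3, 7, 4, 6, 1
d = r₁ − r₂: -1, 1, -1, 0, 0, -1, 2
d²: 1, 1, 1, 0, 0, 1, 4; Σd² = 8
ρ = 1 − 6·8/(7·48) = 1 − 48/336 = 0.857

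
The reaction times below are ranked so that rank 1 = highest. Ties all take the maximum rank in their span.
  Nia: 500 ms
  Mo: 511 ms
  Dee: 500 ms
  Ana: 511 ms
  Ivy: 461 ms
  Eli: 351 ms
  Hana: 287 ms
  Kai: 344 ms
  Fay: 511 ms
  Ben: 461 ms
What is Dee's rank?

Sorted (descending): 511, 511, 511, 500, 500, 461, 461, 351, 344, 287
The 3 values of 511 occupy positions 1–3 → each gets rank 3.
The 2 values of 500 occupy positions 4–5 → each gets rank 5.
The 2 values of 461 occupy positions 6–7 → each gets rank 7.
Dee has value 500 ms → rank 5.

5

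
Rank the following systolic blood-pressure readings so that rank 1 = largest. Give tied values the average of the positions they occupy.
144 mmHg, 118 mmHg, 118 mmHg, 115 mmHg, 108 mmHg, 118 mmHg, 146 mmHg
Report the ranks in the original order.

2, 4, 4, 6, 7, 4, 1

Sorted (descending): 146, 144, 118, 118, 118, 115, 108
The 3 values of 118 occupy positions 3–5 → average rank 4.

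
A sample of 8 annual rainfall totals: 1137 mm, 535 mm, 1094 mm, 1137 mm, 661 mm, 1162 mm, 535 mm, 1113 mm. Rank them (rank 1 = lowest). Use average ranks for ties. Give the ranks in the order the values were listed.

Sorted (ascending): 535, 535, 661, 1094, 1113, 1137, 1137, 1162
The 2 values of 535 occupy positions 1–2 → average rank (1+2)/2 = 1.5.
The 2 values of 1137 occupy positions 6–7 → average rank (6+7)/2 = 6.5.

6.5, 1.5, 4, 6.5, 3, 8, 1.5, 5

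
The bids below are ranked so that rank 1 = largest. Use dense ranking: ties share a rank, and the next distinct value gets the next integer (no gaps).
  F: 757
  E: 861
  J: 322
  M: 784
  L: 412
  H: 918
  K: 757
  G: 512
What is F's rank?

4

Sorted (descending): 918, 861, 784, 757, 757, 512, 412, 322
The 2 values of 757 share dense rank 4.
Remaining distinct values take the next consecutive integers.
F has value 757 → rank 4.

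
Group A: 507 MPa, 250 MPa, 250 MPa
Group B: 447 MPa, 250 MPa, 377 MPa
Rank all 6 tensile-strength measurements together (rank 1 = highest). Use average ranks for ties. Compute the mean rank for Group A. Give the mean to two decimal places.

Sorted (descending): 507, 447, 377, 250, 250, 250
The 3 values of 250 occupy positions 4–6 → average rank 5.
Group A values → pooled ranks: 507→1, 250→5, 250→5
Mean rank = (1 + 5 + 5) / 3 = 3.67

3.67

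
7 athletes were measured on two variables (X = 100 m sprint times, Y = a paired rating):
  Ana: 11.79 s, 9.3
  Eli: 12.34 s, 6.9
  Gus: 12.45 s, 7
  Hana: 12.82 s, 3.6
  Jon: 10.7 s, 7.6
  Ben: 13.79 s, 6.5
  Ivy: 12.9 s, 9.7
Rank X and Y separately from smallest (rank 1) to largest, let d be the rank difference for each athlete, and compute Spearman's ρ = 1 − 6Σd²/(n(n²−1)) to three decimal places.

Ranks of variable 1: 2, 3, 4, 5, 1, 7, 6
Ranks of variable 2: 6, 3, 4, 1, 5, 2, 7
d = r₁ − r₂: -4, 0, 0, 4, -4, 5, -1
d²: 16, 0, 0, 16, 16, 25, 1; Σd² = 74
ρ = 1 − 6·74/(7·48) = 1 − 444/336 = -0.321

-0.321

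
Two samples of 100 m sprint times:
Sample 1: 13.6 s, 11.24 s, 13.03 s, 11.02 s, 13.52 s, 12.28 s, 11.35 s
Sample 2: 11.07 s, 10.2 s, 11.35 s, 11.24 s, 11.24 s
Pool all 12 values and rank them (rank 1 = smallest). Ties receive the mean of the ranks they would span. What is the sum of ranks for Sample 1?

56.5

Sorted (ascending): 10.2, 11.02, 11.07, 11.24, 11.24, 11.24, 11.35, 11.35, 12.28, 13.03, 13.52, 13.6
The 3 values of 11.24 occupy positions 4–6 → average rank 5.
The 2 values of 11.35 occupy positions 7–8 → average rank (7+8)/2 = 7.5.
Sample 1 values → pooled ranks: 13.6→12, 11.24→5, 13.03→10, 11.02→2, 13.52→11, 12.28→9, 11.35→7.5
Rank sum = 12 + 5 + 10 + 2 + 11 + 9 + 7.5 = 56.5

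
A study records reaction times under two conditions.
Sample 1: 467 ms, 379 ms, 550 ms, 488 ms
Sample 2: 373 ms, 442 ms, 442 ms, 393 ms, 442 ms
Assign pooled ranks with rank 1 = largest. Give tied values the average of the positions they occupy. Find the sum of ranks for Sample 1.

14

Sorted (descending): 550, 488, 467, 442, 442, 442, 393, 379, 373
The 3 values of 442 occupy positions 4–6 → average rank 5.
Sample 1 values → pooled ranks: 467→3, 379→8, 550→1, 488→2
Rank sum = 3 + 8 + 1 + 2 = 14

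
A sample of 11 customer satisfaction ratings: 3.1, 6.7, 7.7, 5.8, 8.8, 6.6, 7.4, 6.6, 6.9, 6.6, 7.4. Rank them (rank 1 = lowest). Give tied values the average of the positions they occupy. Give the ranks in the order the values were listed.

1, 6, 10, 2, 11, 4, 8.5, 4, 7, 4, 8.5

Sorted (ascending): 3.1, 5.8, 6.6, 6.6, 6.6, 6.7, 6.9, 7.4, 7.4, 7.7, 8.8
The 3 values of 6.6 occupy positions 3–5 → average rank 4.
The 2 values of 7.4 occupy positions 8–9 → average rank (8+9)/2 = 8.5.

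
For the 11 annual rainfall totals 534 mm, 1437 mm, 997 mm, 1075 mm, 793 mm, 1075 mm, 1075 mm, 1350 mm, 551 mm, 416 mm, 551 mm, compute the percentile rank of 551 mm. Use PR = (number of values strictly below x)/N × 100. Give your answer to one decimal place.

18.2

N = 11.
Strictly below 551: 2. Equal to 551: 2.
PR = 2/11 × 100 = 18.2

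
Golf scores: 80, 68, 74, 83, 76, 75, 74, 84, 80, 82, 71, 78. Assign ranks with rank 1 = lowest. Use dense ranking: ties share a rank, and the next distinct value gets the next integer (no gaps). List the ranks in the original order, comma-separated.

Sorted (ascending): 68, 71, 74, 74, 75, 76, 78, 80, 80, 82, 83, 84
The 2 values of 74 share dense rank 3.
The 2 values of 80 share dense rank 7.
Remaining distinct values take the next consecutive integers.

7, 1, 3, 9, 5, 4, 3, 10, 7, 8, 2, 6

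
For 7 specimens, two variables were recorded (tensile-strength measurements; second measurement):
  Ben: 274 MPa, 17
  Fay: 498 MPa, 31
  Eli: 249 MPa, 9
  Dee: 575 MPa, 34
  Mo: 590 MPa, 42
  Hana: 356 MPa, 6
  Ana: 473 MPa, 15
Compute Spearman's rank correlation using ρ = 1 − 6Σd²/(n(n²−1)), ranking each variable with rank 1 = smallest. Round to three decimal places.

0.821

Ranks of variable 1: 2, 5, 1, 6, 7, 3, 4
Ranks of variable 2: 4, 5, 2, 6, 7, 1, 3
d = r₁ − r₂: -2, 0, -1, 0, 0, 2, 1
d²: 4, 0, 1, 0, 0, 4, 1; Σd² = 10
ρ = 1 − 6·10/(7·48) = 1 − 60/336 = 0.821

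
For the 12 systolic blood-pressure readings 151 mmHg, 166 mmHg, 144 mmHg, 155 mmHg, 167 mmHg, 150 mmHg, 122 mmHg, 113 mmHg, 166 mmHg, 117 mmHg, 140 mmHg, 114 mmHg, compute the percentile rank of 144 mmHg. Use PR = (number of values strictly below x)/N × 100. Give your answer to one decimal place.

41.7

N = 12.
Strictly below 144: 5. Equal to 144: 1.
PR = 5/12 × 100 = 41.7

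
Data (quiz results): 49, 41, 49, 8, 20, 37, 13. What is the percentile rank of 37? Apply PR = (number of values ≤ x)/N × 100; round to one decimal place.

57.1

N = 7.
Strictly below 37: 3. Equal to 37: 1.
PR = 4/7 × 100 = 57.1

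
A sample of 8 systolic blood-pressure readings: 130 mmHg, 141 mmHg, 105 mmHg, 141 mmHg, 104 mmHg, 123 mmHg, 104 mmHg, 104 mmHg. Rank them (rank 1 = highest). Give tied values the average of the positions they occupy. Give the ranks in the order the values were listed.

3, 1.5, 5, 1.5, 7, 4, 7, 7

Sorted (descending): 141, 141, 130, 123, 105, 104, 104, 104
The 2 values of 141 occupy positions 1–2 → average rank (1+2)/2 = 1.5.
The 3 values of 104 occupy positions 6–8 → average rank 7.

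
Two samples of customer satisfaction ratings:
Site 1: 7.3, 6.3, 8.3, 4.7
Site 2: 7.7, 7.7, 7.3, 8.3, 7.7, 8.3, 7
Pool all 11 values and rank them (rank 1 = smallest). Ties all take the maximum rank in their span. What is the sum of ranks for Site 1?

19

Sorted (ascending): 4.7, 6.3, 7, 7.3, 7.3, 7.7, 7.7, 7.7, 8.3, 8.3, 8.3
The 2 values of 7.3 occupy positions 4–5 → each gets rank 5.
The 3 values of 7.7 occupy positions 6–8 → each gets rank 8.
The 3 values of 8.3 occupy positions 9–11 → each gets rank 11.
Site 1 values → pooled ranks: 7.3→5, 6.3→2, 8.3→11, 4.7→1
Rank sum = 5 + 2 + 11 + 1 = 19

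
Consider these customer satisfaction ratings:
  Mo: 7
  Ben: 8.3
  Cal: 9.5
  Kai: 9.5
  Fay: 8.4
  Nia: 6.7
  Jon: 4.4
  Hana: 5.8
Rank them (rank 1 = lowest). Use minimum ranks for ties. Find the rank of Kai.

7

Sorted (ascending): 4.4, 5.8, 6.7, 7, 8.3, 8.4, 9.5, 9.5
The 2 values of 9.5 occupy positions 7–8 → each gets rank 7.
Kai has value 9.5 → rank 7.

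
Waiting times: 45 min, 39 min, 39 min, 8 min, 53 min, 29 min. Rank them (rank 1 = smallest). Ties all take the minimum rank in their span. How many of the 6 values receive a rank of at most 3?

Sorted (ascending): 8, 29, 39, 39, 45, 53
The 2 values of 39 occupy positions 3–4 → each gets rank 3.
Ranks ≤ 3: {1, 2, 3, 3} → 4 values.

4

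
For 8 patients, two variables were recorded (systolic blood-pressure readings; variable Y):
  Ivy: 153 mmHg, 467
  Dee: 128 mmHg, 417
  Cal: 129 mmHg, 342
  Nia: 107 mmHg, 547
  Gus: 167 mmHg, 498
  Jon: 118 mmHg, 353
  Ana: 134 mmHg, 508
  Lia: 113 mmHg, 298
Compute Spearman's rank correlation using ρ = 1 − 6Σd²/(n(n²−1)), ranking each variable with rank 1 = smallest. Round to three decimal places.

Ranks of variable 1: 7, 4, 5, 1, 8, 3, 6, 2
Ranks of variable 2: 5, 4, 2, 8, 6, 3, 7, 1
d = r₁ − r₂: 2, 0, 3, -7, 2, 0, -1, 1
d²: 4, 0, 9, 49, 4, 0, 1, 1; Σd² = 68
ρ = 1 − 6·68/(8·63) = 1 − 408/504 = 0.190

0.190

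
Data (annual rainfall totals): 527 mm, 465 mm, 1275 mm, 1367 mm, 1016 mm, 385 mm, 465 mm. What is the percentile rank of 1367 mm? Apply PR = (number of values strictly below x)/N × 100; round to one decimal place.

85.7

N = 7.
Strictly below 1367: 6. Equal to 1367: 1.
PR = 6/7 × 100 = 85.7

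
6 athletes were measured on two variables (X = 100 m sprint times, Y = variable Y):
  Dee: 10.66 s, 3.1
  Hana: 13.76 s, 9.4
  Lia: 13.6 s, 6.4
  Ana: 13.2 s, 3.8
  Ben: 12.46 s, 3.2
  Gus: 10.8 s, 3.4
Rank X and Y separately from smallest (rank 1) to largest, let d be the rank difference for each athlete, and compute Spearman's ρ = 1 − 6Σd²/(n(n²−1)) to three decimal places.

0.943

Ranks of variable 1: 1, 6, 5, 4, 3, 2
Ranks of variable 2: 1, 6, 5, 4, 2, 3
d = r₁ − r₂: 0, 0, 0, 0, 1, -1
d²: 0, 0, 0, 0, 1, 1; Σd² = 2
ρ = 1 − 6·2/(6·35) = 1 − 12/210 = 0.943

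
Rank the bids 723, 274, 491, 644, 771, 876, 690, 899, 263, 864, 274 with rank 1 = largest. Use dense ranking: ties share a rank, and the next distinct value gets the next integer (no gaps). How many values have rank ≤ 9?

Sorted (descending): 899, 876, 864, 771, 723, 690, 644, 491, 274, 274, 263
The 2 values of 274 share dense rank 9.
Remaining distinct values take the next consecutive integers.
Ranks ≤ 9: {1, 2, 3, 4, 5, 6, 7, 8, 9, 9} → 10 values.

10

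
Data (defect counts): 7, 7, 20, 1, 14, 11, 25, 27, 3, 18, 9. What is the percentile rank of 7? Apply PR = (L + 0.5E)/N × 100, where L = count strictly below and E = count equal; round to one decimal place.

27.3

N = 11.
Strictly below 7: 2. Equal to 7: 2.
PR = (2 + 0.5·2)/11 × 100 = 27.3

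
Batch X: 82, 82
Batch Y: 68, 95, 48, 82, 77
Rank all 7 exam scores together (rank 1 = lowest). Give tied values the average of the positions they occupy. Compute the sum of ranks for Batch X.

Sorted (ascending): 48, 68, 77, 82, 82, 82, 95
The 3 values of 82 occupy positions 4–6 → average rank 5.
Batch X values → pooled ranks: 82→5, 82→5
Rank sum = 5 + 5 = 10

10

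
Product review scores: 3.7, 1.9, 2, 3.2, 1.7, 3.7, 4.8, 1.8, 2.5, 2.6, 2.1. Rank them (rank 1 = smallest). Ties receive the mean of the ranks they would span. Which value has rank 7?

2.6

Sorted (ascending): 1.7, 1.8, 1.9, 2, 2.1, 2.5, 2.6, 3.2, 3.7, 3.7, 4.8
The 2 values of 3.7 occupy positions 9–10 → average rank (9+10)/2 = 9.5.
Rank 7 → value 2.6.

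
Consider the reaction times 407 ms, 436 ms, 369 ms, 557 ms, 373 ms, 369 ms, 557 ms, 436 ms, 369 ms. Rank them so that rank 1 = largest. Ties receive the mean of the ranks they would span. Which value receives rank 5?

407

Sorted (descending): 557, 557, 436, 436, 407, 373, 369, 369, 369
The 2 values of 557 occupy positions 1–2 → average rank (1+2)/2 = 1.5.
The 2 values of 436 occupy positions 3–4 → average rank (3+4)/2 = 3.5.
The 3 values of 369 occupy positions 7–9 → average rank 8.
Rank 5 → value 407.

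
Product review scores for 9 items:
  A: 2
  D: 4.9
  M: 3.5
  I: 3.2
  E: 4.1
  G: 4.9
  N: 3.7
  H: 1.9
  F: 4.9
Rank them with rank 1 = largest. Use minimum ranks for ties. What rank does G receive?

1

Sorted (descending): 4.9, 4.9, 4.9, 4.1, 3.7, 3.5, 3.2, 2, 1.9
The 3 values of 4.9 occupy positions 1–3 → each gets rank 1.
G has value 4.9 → rank 1.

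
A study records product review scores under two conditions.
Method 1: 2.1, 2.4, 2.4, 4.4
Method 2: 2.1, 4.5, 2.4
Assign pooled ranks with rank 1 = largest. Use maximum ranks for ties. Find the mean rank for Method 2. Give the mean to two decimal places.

4.33

Sorted (descending): 4.5, 4.4, 2.4, 2.4, 2.4, 2.1, 2.1
The 3 values of 2.4 occupy positions 3–5 → each gets rank 5.
The 2 values of 2.1 occupy positions 6–7 → each gets rank 7.
Method 2 values → pooled ranks: 2.1→7, 4.5→1, 2.4→5
Mean rank = (7 + 1 + 5) / 3 = 4.33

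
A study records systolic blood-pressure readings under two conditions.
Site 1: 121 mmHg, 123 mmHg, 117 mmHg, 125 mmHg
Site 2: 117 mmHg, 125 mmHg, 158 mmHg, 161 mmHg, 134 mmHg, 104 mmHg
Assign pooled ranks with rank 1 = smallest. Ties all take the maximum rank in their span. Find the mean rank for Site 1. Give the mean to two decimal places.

4.75

Sorted (ascending): 104, 117, 117, 121, 123, 125, 125, 134, 158, 161
The 2 values of 117 occupy positions 2–3 → each gets rank 3.
The 2 values of 125 occupy positions 6–7 → each gets rank 7.
Site 1 values → pooled ranks: 121→4, 123→5, 117→3, 125→7
Mean rank = (4 + 5 + 3 + 7) / 4 = 4.75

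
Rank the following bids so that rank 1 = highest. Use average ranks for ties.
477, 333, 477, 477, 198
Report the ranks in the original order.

Sorted (descending): 477, 477, 477, 333, 198
The 3 values of 477 occupy positions 1–3 → average rank 2.

2, 4, 2, 2, 5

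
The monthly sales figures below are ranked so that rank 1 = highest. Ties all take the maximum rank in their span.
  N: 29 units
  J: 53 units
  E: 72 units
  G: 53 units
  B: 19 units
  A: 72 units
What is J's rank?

Sorted (descending): 72, 72, 53, 53, 29, 19
The 2 values of 72 occupy positions 1–2 → each gets rank 2.
The 2 values of 53 occupy positions 3–4 → each gets rank 4.
J has value 53 units → rank 4.

4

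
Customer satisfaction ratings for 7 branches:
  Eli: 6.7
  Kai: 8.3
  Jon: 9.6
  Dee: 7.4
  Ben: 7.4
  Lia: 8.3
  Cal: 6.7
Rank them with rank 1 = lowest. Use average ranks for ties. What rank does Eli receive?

1.5

Sorted (ascending): 6.7, 6.7, 7.4, 7.4, 8.3, 8.3, 9.6
The 2 values of 6.7 occupy positions 1–2 → average rank (1+2)/2 = 1.5.
The 2 values of 7.4 occupy positions 3–4 → average rank (3+4)/2 = 3.5.
The 2 values of 8.3 occupy positions 5–6 → average rank (5+6)/2 = 5.5.
Eli has value 6.7 → rank 1.5.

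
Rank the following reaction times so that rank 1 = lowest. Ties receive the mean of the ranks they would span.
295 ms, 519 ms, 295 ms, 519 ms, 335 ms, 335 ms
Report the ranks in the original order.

1.5, 5.5, 1.5, 5.5, 3.5, 3.5

Sorted (ascending): 295, 295, 335, 335, 519, 519
The 2 values of 295 occupy positions 1–2 → average rank (1+2)/2 = 1.5.
The 2 values of 335 occupy positions 3–4 → average rank (3+4)/2 = 3.5.
The 2 values of 519 occupy positions 5–6 → average rank (5+6)/2 = 5.5.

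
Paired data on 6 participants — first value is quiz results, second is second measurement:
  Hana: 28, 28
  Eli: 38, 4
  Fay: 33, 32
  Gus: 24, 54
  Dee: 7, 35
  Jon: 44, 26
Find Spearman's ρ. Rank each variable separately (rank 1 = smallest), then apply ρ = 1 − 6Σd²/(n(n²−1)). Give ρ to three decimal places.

-0.829

Ranks of variable 1: 3, 5, 4, 2, 1, 6
Ranks of variable 2: 3, 1, 4, 6, 5, 2
d = r₁ − r₂: 0, 4, 0, -4, -4, 4
d²: 0, 16, 0, 16, 16, 16; Σd² = 64
ρ = 1 − 6·64/(6·35) = 1 − 384/210 = -0.829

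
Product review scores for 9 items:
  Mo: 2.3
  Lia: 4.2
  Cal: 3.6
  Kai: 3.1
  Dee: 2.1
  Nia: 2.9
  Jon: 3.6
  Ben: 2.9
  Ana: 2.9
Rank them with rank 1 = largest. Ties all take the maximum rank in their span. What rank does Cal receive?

3

Sorted (descending): 4.2, 3.6, 3.6, 3.1, 2.9, 2.9, 2.9, 2.3, 2.1
The 2 values of 3.6 occupy positions 2–3 → each gets rank 3.
The 3 values of 2.9 occupy positions 5–7 → each gets rank 7.
Cal has value 3.6 → rank 3.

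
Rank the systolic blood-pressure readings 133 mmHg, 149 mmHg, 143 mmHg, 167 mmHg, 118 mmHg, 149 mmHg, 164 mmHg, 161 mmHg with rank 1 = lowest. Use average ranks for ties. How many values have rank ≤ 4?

3

Sorted (ascending): 118, 133, 143, 149, 149, 161, 164, 167
The 2 values of 149 occupy positions 4–5 → average rank (4+5)/2 = 4.5.
Ranks ≤ 4: {1, 2, 3} → 3 values.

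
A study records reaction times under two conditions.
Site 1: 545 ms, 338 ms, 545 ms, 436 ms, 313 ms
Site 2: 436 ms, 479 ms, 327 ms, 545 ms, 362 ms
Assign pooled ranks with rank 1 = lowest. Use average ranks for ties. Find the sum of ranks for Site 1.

Sorted (ascending): 313, 327, 338, 362, 436, 436, 479, 545, 545, 545
The 2 values of 436 occupy positions 5–6 → average rank (5+6)/2 = 5.5.
The 3 values of 545 occupy positions 8–10 → average rank 9.
Site 1 values → pooled ranks: 545→9, 338→3, 545→9, 436→5.5, 313→1
Rank sum = 9 + 3 + 9 + 5.5 + 1 = 27.5

27.5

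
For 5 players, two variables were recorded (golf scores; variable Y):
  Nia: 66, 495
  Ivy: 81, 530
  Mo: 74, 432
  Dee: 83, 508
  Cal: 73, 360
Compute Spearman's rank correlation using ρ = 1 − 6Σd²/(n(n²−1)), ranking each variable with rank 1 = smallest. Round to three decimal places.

0.600

Ranks of variable 1: 1, 4, 3, 5, 2
Ranks of variable 2: 3, 5, 2, 4, 1
d = r₁ − r₂: -2, -1, 1, 1, 1
d²: 4, 1, 1, 1, 1; Σd² = 8
ρ = 1 − 6·8/(5·24) = 1 − 48/120 = 0.600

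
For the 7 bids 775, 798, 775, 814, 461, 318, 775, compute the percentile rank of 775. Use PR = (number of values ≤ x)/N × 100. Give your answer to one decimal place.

71.4

N = 7.
Strictly below 775: 2. Equal to 775: 3.
PR = 5/7 × 100 = 71.4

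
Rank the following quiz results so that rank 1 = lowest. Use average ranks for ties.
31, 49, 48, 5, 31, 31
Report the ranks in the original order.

Sorted (ascending): 5, 31, 31, 31, 48, 49
The 3 values of 31 occupy positions 2–4 → average rank 3.

3, 6, 5, 1, 3, 3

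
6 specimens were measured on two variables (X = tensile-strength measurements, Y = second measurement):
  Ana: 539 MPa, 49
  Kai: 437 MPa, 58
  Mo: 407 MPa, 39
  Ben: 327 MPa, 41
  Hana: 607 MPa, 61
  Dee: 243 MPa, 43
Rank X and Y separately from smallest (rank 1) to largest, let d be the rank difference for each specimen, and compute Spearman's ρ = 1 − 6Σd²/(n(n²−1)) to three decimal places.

Ranks of variable 1: 5, 4, 3, 2, 6, 1
Ranks of variable 2: 4, 5, 1, 2, 6, 3
d = r₁ − r₂: 1, -1, 2, 0, 0, -2
d²: 1, 1, 4, 0, 0, 4; Σd² = 10
ρ = 1 − 6·10/(6·35) = 1 − 60/210 = 0.714

0.714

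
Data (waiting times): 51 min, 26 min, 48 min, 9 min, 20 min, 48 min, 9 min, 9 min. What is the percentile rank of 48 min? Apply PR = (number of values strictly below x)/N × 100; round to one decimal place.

62.5

N = 8.
Strictly below 48: 5. Equal to 48: 2.
PR = 5/8 × 100 = 62.5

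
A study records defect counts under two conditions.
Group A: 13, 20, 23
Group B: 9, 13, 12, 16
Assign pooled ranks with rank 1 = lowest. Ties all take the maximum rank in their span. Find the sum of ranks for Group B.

12

Sorted (ascending): 9, 12, 13, 13, 16, 20, 23
The 2 values of 13 occupy positions 3–4 → each gets rank 4.
Group B values → pooled ranks: 9→1, 13→4, 12→2, 16→5
Rank sum = 1 + 4 + 2 + 5 = 12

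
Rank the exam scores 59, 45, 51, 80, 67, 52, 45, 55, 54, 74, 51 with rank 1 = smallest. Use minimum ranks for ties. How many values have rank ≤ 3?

Sorted (ascending): 45, 45, 51, 51, 52, 54, 55, 59, 67, 74, 80
The 2 values of 45 occupy positions 1–2 → each gets rank 1.
The 2 values of 51 occupy positions 3–4 → each gets rank 3.
Ranks ≤ 3: {1, 1, 3, 3} → 4 values.

4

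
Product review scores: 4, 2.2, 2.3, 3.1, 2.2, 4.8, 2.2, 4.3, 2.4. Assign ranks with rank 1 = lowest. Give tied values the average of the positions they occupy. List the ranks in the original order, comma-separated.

Sorted (ascending): 2.2, 2.2, 2.2, 2.3, 2.4, 3.1, 4, 4.3, 4.8
The 3 values of 2.2 occupy positions 1–3 → average rank 2.

7, 2, 4, 6, 2, 9, 2, 8, 5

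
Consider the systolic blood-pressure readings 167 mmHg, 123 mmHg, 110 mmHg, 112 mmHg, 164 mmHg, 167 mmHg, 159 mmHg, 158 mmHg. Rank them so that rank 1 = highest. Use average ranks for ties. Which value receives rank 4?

Sorted (descending): 167, 167, 164, 159, 158, 123, 112, 110
The 2 values of 167 occupy positions 1–2 → average rank (1+2)/2 = 1.5.
Rank 4 → value 159.

159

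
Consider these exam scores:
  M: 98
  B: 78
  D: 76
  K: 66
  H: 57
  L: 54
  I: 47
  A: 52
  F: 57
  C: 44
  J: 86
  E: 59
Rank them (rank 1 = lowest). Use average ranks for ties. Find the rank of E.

7

Sorted (ascending): 44, 47, 52, 54, 57, 57, 59, 66, 76, 78, 86, 98
The 2 values of 57 occupy positions 5–6 → average rank (5+6)/2 = 5.5.
E has value 59 → rank 7.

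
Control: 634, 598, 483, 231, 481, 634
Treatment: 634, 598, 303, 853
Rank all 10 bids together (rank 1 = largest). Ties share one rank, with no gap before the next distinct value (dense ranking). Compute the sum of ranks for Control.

23

Sorted (descending): 853, 634, 634, 634, 598, 598, 483, 481, 303, 231
The 3 values of 634 share dense rank 2.
The 2 values of 598 share dense rank 3.
Remaining distinct values take the next consecutive integers.
Control values → pooled ranks: 634→2, 598→3, 483→4, 231→7, 481→5, 634→2
Rank sum = 2 + 3 + 4 + 7 + 5 + 2 = 23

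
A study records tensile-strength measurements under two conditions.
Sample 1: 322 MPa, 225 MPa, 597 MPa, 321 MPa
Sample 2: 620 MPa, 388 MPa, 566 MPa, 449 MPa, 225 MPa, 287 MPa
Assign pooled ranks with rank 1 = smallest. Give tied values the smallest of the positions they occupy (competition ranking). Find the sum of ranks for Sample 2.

35

Sorted (ascending): 225, 225, 287, 321, 322, 388, 449, 566, 597, 620
The 2 values of 225 occupy positions 1–2 → each gets rank 1.
Sample 2 values → pooled ranks: 620→10, 388→6, 566→8, 449→7, 225→1, 287→3
Rank sum = 10 + 6 + 8 + 7 + 1 + 3 = 35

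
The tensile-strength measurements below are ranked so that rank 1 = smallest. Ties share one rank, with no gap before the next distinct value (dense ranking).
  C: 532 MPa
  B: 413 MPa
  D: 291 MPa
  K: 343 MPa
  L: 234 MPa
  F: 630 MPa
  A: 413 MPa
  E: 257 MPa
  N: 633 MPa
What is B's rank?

5

Sorted (ascending): 234, 257, 291, 343, 413, 413, 532, 630, 633
The 2 values of 413 share dense rank 5.
Remaining distinct values take the next consecutive integers.
B has value 413 MPa → rank 5.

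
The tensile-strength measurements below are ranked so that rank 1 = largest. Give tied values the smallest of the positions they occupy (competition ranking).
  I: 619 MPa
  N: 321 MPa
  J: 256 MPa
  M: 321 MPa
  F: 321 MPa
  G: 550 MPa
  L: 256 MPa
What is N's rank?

3

Sorted (descending): 619, 550, 321, 321, 321, 256, 256
The 3 values of 321 occupy positions 3–5 → each gets rank 3.
The 2 values of 256 occupy positions 6–7 → each gets rank 6.
N has value 321 MPa → rank 3.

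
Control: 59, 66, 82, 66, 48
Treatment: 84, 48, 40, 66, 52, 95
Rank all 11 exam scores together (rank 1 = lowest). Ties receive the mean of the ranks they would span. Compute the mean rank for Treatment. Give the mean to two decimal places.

Sorted (ascending): 40, 48, 48, 52, 59, 66, 66, 66, 82, 84, 95
The 2 values of 48 occupy positions 2–3 → average rank (2+3)/2 = 2.5.
The 3 values of 66 occupy positions 6–8 → average rank 7.
Treatment values → pooled ranks: 84→10, 48→2.5, 40→1, 66→7, 52→4, 95→11
Mean rank = (10 + 2.5 + 1 + 7 + 4 + 11) / 6 = 5.92

5.92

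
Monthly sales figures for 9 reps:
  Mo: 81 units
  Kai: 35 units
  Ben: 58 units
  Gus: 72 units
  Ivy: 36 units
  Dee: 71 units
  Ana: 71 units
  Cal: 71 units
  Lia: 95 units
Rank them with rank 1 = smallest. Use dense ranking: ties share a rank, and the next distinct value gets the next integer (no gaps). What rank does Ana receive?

4

Sorted (ascending): 35, 36, 58, 71, 71, 71, 72, 81, 95
The 3 values of 71 share dense rank 4.
Remaining distinct values take the next consecutive integers.
Ana has value 71 units → rank 4.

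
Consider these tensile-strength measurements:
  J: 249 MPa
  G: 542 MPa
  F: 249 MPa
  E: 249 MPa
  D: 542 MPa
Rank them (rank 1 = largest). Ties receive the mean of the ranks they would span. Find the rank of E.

4

Sorted (descending): 542, 542, 249, 249, 249
The 2 values of 542 occupy positions 1–2 → average rank (1+2)/2 = 1.5.
The 3 values of 249 occupy positions 3–5 → average rank 4.
E has value 249 MPa → rank 4.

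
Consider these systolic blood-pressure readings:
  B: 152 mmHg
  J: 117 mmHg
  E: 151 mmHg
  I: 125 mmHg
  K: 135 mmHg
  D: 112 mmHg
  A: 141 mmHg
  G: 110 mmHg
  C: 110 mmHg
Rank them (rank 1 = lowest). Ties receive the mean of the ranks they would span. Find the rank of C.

Sorted (ascending): 110, 110, 112, 117, 125, 135, 141, 151, 152
The 2 values of 110 occupy positions 1–2 → average rank (1+2)/2 = 1.5.
C has value 110 mmHg → rank 1.5.

1.5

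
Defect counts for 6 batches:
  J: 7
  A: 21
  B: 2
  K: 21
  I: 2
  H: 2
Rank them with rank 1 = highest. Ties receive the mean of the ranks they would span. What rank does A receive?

Sorted (descending): 21, 21, 7, 2, 2, 2
The 2 values of 21 occupy positions 1–2 → average rank (1+2)/2 = 1.5.
The 3 values of 2 occupy positions 4–6 → average rank 5.
A has value 21 → rank 1.5.

1.5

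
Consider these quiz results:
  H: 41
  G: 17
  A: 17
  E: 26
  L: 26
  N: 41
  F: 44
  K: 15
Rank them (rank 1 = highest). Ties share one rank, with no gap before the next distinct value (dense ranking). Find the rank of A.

Sorted (descending): 44, 41, 41, 26, 26, 17, 17, 15
The 2 values of 41 share dense rank 2.
The 2 values of 26 share dense rank 3.
The 2 values of 17 share dense rank 4.
Remaining distinct values take the next consecutive integers.
A has value 17 → rank 4.

4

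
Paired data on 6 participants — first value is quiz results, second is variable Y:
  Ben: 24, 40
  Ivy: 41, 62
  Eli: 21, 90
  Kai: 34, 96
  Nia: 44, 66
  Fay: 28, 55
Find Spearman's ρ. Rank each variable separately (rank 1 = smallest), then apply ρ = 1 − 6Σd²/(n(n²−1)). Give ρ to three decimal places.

Ranks of variable 1: 2, 5, 1, 4, 6, 3
Ranks of variable 2: 1, 3, 5, 6, 4, 2
d = r₁ − r₂: 1, 2, -4, -2, 2, 1
d²: 1, 4, 16, 4, 4, 1; Σd² = 30
ρ = 1 − 6·30/(6·35) = 1 − 180/210 = 0.143

0.143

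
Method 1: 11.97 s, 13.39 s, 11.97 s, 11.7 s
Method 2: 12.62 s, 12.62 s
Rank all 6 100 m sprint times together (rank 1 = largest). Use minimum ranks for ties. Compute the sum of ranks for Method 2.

Sorted (descending): 13.39, 12.62, 12.62, 11.97, 11.97, 11.7
The 2 values of 12.62 occupy positions 2–3 → each gets rank 2.
The 2 values of 11.97 occupy positions 4–5 → each gets rank 4.
Method 2 values → pooled ranks: 12.62→2, 12.62→2
Rank sum = 2 + 2 = 4

4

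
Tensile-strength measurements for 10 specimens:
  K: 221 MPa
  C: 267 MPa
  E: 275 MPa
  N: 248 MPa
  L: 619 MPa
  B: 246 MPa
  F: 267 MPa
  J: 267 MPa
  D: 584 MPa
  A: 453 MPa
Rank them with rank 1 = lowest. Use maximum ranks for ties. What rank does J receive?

Sorted (ascending): 221, 246, 248, 267, 267, 267, 275, 453, 584, 619
The 3 values of 267 occupy positions 4–6 → each gets rank 6.
J has value 267 MPa → rank 6.

6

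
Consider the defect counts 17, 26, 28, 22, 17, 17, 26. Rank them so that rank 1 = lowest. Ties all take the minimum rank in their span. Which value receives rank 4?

22

Sorted (ascending): 17, 17, 17, 22, 26, 26, 28
The 3 values of 17 occupy positions 1–3 → each gets rank 1.
The 2 values of 26 occupy positions 5–6 → each gets rank 5.
Rank 4 → value 22.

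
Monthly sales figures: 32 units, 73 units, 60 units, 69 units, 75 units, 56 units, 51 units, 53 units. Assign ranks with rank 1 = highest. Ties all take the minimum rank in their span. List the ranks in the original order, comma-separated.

Sorted (descending): 75, 73, 69, 60, 56, 53, 51, 32
No ties — each value takes its position as its rank.

8, 2, 4, 3, 1, 5, 7, 6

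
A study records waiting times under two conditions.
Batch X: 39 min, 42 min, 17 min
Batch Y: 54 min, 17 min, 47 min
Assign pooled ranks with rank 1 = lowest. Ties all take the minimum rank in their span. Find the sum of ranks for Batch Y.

Sorted (ascending): 17, 17, 39, 42, 47, 54
The 2 values of 17 occupy positions 1–2 → each gets rank 1.
Batch Y values → pooled ranks: 54→6, 17→1, 47→5
Rank sum = 6 + 1 + 5 = 12

12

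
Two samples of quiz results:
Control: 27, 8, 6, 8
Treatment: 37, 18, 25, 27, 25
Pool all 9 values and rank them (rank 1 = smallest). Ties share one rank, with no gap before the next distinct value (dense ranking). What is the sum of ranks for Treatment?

22

Sorted (ascending): 6, 8, 8, 18, 25, 25, 27, 27, 37
The 2 values of 8 share dense rank 2.
The 2 values of 25 share dense rank 4.
The 2 values of 27 share dense rank 5.
Remaining distinct values take the next consecutive integers.
Treatment values → pooled ranks: 37→6, 18→3, 25→4, 27→5, 25→4
Rank sum = 6 + 3 + 4 + 5 + 4 = 22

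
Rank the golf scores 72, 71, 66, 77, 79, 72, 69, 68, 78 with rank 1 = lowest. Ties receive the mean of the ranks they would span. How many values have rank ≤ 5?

4

Sorted (ascending): 66, 68, 69, 71, 72, 72, 77, 78, 79
The 2 values of 72 occupy positions 5–6 → average rank (5+6)/2 = 5.5.
Ranks ≤ 5: {1, 2, 3, 4} → 4 values.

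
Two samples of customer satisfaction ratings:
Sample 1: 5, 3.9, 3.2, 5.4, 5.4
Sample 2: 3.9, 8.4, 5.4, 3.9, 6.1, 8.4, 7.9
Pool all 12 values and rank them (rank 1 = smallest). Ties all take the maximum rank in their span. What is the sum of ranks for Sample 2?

59

Sorted (ascending): 3.2, 3.9, 3.9, 3.9, 5, 5.4, 5.4, 5.4, 6.1, 7.9, 8.4, 8.4
The 3 values of 3.9 occupy positions 2–4 → each gets rank 4.
The 3 values of 5.4 occupy positions 6–8 → each gets rank 8.
The 2 values of 8.4 occupy positions 11–12 → each gets rank 12.
Sample 2 values → pooled ranks: 3.9→4, 8.4→12, 5.4→8, 3.9→4, 6.1→9, 8.4→12, 7.9→10
Rank sum = 4 + 12 + 8 + 4 + 9 + 12 + 10 = 59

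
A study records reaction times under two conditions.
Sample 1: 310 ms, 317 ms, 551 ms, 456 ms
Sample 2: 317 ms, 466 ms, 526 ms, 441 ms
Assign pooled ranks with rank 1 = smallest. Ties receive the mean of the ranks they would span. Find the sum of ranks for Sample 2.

19.5

Sorted (ascending): 310, 317, 317, 441, 456, 466, 526, 551
The 2 values of 317 occupy positions 2–3 → average rank (2+3)/2 = 2.5.
Sample 2 values → pooled ranks: 317→2.5, 466→6, 526→7, 441→4
Rank sum = 2.5 + 6 + 7 + 4 = 19.5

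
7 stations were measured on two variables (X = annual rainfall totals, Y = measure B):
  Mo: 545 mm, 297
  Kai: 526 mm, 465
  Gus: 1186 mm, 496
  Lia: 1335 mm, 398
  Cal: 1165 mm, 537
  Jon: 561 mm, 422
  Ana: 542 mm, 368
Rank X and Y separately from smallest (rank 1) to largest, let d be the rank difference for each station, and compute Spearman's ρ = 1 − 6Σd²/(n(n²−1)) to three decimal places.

Ranks of variable 1: 3, 1, 6, 7, 5, 4, 2
Ranks of variable 2: 1, 5, 6, 3, 7, 4, 2
d = r₁ − r₂: 2, -4, 0, 4, -2, 0, 0
d²: 4, 16, 0, 16, 4, 0, 0; Σd² = 40
ρ = 1 − 6·40/(7·48) = 1 − 240/336 = 0.286

0.286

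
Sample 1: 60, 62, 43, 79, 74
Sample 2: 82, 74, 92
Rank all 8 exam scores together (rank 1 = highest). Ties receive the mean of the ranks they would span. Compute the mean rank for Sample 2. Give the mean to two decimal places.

2.50

Sorted (descending): 92, 82, 79, 74, 74, 62, 60, 43
The 2 values of 74 occupy positions 4–5 → average rank (4+5)/2 = 4.5.
Sample 2 values → pooled ranks: 82→2, 74→4.5, 92→1
Mean rank = (2 + 4.5 + 1) / 3 = 2.50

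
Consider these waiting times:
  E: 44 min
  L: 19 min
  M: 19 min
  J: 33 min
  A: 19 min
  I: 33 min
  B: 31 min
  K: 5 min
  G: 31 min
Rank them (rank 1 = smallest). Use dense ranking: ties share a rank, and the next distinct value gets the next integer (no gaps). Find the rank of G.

Sorted (ascending): 5, 19, 19, 19, 31, 31, 33, 33, 44
The 3 values of 19 share dense rank 2.
The 2 values of 31 share dense rank 3.
The 2 values of 33 share dense rank 4.
Remaining distinct values take the next consecutive integers.
G has value 31 min → rank 3.

3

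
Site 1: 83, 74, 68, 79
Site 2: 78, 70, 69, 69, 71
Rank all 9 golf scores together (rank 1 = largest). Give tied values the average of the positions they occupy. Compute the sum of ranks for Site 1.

Sorted (descending): 83, 79, 78, 74, 71, 70, 69, 69, 68
The 2 values of 69 occupy positions 7–8 → average rank (7+8)/2 = 7.5.
Site 1 values → pooled ranks: 83→1, 74→4, 68→9, 79→2
Rank sum = 1 + 4 + 9 + 2 = 16

16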